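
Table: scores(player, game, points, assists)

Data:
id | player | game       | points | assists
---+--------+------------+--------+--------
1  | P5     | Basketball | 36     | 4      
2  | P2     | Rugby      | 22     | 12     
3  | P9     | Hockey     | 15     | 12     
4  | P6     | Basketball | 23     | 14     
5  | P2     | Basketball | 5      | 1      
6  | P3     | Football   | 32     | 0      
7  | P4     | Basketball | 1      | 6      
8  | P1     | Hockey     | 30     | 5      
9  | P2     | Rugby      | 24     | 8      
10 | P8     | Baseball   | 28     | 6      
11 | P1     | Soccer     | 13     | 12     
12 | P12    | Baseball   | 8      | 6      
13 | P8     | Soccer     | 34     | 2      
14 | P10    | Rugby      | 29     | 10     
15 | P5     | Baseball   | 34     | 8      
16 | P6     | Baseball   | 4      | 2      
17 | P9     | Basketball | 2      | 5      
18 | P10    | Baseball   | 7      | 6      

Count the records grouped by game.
SELECT game, COUNT(*) as count
FROM scores
GROUP BY game

Result:
  Baseball: 5
  Basketball: 5
  Football: 1
  Hockey: 2
  Rugby: 3
  Soccer: 2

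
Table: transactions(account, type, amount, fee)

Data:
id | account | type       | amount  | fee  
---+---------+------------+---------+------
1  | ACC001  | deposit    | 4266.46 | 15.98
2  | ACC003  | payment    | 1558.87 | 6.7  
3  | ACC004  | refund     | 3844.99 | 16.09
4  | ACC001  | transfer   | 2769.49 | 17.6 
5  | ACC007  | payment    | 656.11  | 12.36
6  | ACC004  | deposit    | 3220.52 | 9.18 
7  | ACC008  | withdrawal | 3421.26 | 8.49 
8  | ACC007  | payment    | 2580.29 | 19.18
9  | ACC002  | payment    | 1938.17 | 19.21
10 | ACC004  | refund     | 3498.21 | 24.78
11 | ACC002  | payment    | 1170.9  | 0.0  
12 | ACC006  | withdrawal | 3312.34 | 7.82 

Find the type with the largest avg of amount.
SELECT type, AVG(amount) as val
FROM transactions
GROUP BY type
ORDER BY val DESC
LIMIT 1

Result: deposit with avg(amount) = 3743.49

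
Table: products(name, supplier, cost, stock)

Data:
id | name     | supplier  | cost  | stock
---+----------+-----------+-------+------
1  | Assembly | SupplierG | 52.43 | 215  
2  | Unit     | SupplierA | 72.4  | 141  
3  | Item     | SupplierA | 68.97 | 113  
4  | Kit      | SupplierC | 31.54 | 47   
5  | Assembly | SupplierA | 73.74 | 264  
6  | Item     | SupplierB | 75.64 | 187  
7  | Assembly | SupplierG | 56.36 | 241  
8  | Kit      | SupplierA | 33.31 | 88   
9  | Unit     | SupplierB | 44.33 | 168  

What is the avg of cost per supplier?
SELECT supplier, AVG(cost) as result
FROM products
GROUP BY supplier

Result:
  SupplierA: 62.11
  SupplierB: 59.99
  SupplierC: 31.54
  SupplierG: 54.40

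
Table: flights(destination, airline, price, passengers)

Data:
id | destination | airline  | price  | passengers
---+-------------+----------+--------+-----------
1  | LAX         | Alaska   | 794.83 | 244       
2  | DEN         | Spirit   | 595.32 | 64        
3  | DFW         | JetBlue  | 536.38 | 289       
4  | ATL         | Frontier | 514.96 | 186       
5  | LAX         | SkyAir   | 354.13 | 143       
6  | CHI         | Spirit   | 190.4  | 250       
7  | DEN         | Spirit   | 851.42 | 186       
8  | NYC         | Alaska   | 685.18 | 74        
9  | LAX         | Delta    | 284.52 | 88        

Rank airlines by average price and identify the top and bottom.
SELECT airline, AVG(price)
FROM flights
GROUP BY airline
ORDER BY AVG(price)

All groups:
  Delta: 284.52
  SkyAir: 354.13
  Frontier: 514.96
  JetBlue: 536.38
  Spirit: 545.71
  Alaska: 740.01

Highest: Alaska (740.01)
Lowest: Delta (284.52)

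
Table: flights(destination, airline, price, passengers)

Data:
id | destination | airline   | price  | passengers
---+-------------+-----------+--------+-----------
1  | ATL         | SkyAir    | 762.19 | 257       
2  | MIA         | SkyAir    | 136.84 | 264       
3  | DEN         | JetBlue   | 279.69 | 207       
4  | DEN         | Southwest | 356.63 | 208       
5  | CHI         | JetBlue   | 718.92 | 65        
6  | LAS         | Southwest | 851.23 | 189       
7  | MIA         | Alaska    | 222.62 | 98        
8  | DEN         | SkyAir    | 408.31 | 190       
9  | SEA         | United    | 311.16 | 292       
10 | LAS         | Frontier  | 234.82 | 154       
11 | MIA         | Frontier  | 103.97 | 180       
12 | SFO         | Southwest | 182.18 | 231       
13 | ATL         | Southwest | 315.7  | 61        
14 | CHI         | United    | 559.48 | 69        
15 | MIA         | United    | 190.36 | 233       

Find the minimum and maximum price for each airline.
SELECT airline, MIN(price), MAX(price)
FROM flights
GROUP BY airline

Result:
  Alaska: min=222.62, max=222.62
  Frontier: min=103.97, max=234.82
  JetBlue: min=279.69, max=718.92
  SkyAir: min=136.84, max=762.19
  Southwest: min=182.18, max=851.23
  United: min=190.36, max=559.48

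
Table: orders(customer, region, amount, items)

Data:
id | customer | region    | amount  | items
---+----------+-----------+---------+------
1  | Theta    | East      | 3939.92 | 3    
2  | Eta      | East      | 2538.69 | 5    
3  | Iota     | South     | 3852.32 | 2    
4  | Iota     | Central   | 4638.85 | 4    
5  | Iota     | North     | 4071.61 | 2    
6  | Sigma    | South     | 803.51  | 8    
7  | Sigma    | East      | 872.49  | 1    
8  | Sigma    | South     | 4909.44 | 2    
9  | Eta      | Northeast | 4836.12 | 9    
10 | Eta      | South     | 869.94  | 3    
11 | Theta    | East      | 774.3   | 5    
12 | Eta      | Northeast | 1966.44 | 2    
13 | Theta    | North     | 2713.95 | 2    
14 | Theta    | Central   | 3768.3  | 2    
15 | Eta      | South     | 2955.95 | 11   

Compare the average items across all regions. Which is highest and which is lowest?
SELECT region, AVG(items)
FROM orders
GROUP BY region
ORDER BY AVG(items)

All groups:
  North: 2.00
  Central: 3.00
  East: 3.50
  South: 5.20
  Northeast: 5.50

Highest: Northeast (5.50)
Lowest: North (2.00)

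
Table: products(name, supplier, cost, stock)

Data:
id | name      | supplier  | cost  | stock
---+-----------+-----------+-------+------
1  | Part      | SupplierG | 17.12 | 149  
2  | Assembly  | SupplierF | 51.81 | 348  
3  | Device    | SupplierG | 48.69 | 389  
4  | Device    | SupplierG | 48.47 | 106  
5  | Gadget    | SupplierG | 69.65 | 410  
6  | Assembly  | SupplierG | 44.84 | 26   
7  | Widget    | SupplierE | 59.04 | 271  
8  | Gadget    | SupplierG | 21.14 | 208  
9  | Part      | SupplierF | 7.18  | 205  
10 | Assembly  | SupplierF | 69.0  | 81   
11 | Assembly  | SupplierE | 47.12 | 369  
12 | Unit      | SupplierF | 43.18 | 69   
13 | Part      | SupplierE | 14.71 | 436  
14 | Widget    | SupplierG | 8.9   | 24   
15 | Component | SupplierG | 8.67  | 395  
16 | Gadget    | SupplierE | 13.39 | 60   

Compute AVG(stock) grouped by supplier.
SELECT supplier, AVG(stock) as result
FROM products
GROUP BY supplier

Result:
  SupplierE: 284.00
  SupplierF: 175.75
  SupplierG: 213.38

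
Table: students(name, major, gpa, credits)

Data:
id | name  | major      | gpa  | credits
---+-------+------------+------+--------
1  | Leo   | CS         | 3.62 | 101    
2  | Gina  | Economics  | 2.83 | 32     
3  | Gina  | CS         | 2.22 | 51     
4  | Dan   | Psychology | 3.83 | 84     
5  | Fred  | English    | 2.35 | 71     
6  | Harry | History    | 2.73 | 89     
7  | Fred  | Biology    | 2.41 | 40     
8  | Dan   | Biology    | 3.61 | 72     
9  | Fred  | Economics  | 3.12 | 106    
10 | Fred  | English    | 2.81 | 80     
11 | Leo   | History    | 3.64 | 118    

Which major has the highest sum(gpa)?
SELECT major, SUM(gpa) as val
FROM students
GROUP BY major
ORDER BY val DESC
LIMIT 1

Result: History with sum(gpa) = 6.37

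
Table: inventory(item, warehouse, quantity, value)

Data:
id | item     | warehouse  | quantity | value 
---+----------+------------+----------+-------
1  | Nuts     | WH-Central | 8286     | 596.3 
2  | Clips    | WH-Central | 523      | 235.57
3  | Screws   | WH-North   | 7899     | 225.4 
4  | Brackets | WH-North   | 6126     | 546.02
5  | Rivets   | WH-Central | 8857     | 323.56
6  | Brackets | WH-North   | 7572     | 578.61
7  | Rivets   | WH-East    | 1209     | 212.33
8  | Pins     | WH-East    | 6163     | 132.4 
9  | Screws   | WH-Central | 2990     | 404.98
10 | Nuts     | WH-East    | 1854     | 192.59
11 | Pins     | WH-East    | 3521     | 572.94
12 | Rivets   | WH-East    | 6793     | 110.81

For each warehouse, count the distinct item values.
SELECT warehouse, COUNT(DISTINCT item)
FROM inventory
GROUP BY warehouse

Result:
  WH-Central: 4 distinct
  WH-East: 3 distinct
  WH-North: 2 distinct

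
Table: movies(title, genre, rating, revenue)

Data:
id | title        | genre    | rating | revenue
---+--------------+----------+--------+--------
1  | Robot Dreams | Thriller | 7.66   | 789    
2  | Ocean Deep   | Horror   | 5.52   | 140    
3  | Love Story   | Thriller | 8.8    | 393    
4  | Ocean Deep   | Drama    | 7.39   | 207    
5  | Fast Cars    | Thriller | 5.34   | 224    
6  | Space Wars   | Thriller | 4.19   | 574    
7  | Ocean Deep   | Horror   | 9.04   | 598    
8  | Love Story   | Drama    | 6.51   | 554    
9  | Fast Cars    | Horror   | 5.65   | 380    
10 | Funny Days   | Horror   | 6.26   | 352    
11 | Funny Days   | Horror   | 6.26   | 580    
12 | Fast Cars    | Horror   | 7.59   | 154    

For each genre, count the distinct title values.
SELECT genre, COUNT(DISTINCT title)
FROM movies
GROUP BY genre

Result:
  Drama: 2 distinct
  Horror: 3 distinct
  Thriller: 4 distinct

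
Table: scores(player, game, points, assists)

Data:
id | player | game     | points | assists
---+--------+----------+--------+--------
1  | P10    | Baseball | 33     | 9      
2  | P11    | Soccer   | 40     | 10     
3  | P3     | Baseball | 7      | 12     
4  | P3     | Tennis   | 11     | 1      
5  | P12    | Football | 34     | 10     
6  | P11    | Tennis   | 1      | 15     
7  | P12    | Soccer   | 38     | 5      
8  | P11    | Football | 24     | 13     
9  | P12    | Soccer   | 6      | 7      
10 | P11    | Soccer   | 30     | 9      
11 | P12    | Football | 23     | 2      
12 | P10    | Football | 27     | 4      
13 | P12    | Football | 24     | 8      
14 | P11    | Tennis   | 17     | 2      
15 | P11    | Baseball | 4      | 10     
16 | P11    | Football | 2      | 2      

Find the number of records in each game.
SELECT game, COUNT(*) as count
FROM scores
GROUP BY game

Result:
  Baseball: 3
  Football: 6
  Soccer: 4
  Tennis: 3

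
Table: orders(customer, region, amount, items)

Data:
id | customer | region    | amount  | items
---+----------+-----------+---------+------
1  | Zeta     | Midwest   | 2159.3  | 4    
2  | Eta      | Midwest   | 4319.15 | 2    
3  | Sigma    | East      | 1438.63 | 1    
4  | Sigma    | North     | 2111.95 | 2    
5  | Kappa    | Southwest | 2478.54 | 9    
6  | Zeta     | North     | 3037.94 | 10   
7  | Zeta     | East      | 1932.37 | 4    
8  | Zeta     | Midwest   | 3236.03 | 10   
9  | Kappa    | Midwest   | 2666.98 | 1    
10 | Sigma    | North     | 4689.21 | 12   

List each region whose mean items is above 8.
SELECT region, AVG(items)
FROM orders
GROUP BY region
HAVING AVG(items) > 8

Result:
  Southwest: avg=9.00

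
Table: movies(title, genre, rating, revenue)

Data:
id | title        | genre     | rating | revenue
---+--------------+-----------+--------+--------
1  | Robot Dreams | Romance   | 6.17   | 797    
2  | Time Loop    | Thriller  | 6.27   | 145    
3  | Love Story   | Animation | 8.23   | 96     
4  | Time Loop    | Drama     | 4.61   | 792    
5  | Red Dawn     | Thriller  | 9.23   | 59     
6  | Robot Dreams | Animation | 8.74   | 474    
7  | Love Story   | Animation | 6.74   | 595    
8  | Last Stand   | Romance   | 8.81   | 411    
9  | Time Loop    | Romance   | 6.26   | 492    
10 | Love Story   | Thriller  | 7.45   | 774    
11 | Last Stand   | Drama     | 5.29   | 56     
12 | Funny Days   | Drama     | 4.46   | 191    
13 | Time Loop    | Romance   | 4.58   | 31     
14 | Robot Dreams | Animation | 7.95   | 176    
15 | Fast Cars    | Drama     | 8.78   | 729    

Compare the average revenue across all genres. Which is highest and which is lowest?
SELECT genre, AVG(revenue)
FROM movies
GROUP BY genre
ORDER BY AVG(revenue)

All groups:
  Thriller: 326.00
  Animation: 335.25
  Romance: 432.75
  Drama: 442.00

Highest: Drama (442.00)
Lowest: Thriller (326.00)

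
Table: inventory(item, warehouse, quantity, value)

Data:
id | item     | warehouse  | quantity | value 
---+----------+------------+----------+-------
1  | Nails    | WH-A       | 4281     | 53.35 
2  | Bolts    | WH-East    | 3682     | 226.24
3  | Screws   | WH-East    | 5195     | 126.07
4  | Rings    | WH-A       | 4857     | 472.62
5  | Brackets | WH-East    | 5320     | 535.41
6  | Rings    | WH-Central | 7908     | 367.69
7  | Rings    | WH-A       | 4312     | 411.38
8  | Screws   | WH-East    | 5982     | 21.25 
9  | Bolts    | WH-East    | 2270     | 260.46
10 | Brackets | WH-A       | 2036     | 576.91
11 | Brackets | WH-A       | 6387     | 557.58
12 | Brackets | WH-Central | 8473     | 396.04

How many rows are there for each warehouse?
SELECT warehouse, COUNT(*) as count
FROM inventory
GROUP BY warehouse

Result:
  WH-A: 5
  WH-Central: 2
  WH-East: 5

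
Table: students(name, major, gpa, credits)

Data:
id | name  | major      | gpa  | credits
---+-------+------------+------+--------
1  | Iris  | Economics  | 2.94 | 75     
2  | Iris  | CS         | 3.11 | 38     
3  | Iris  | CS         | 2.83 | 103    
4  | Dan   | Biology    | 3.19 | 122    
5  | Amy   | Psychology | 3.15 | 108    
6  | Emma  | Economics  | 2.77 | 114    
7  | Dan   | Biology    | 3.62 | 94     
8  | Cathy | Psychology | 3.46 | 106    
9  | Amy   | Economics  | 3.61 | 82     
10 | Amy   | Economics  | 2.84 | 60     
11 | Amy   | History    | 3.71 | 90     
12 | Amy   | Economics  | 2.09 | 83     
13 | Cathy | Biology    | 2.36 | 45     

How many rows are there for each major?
SELECT major, COUNT(*) as count
FROM students
GROUP BY major

Result:
  Biology: 3
  CS: 2
  Economics: 5
  History: 1
  Psychology: 2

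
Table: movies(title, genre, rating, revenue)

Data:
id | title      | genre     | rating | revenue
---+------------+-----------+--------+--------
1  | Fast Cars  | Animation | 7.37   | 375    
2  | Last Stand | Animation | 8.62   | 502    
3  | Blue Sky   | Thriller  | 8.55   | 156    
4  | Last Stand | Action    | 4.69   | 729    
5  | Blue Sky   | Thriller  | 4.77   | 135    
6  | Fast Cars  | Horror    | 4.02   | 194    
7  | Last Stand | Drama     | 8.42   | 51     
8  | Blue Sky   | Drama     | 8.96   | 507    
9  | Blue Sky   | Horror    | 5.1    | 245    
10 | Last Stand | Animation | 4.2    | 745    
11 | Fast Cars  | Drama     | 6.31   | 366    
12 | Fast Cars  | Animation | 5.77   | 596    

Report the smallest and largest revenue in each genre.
SELECT genre, MIN(revenue), MAX(revenue)
FROM movies
GROUP BY genre

Result:
  Action: min=729, max=729
  Animation: min=375, max=745
  Drama: min=51, max=507
  Horror: min=194, max=245
  Thriller: min=135, max=156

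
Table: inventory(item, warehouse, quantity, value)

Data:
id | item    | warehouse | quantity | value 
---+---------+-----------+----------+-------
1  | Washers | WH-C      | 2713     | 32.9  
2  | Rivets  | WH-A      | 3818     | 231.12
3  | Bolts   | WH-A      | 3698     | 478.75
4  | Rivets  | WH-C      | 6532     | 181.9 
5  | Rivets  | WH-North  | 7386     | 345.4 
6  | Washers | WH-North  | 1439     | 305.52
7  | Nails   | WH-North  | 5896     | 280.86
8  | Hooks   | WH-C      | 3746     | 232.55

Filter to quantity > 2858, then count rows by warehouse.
SELECT warehouse, COUNT(*)
FROM inventory
WHERE quantity > 2858
GROUP BY warehouse

Note: WHERE filters rows before grouping.

Result:
  WH-A: 2
  WH-C: 2
  WH-North: 2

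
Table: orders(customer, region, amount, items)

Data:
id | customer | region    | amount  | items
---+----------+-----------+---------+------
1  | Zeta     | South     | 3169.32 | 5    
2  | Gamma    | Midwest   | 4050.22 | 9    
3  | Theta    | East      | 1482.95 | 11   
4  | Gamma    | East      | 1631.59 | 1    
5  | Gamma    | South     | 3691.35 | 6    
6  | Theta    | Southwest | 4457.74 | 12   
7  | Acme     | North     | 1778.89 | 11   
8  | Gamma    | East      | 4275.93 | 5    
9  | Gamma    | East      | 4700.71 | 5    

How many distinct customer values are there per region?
SELECT region, COUNT(DISTINCT customer)
FROM orders
GROUP BY region

Result:
  East: 2 distinct
  Midwest: 1 distinct
  North: 1 distinct
  South: 2 distinct
  Southwest: 1 distinct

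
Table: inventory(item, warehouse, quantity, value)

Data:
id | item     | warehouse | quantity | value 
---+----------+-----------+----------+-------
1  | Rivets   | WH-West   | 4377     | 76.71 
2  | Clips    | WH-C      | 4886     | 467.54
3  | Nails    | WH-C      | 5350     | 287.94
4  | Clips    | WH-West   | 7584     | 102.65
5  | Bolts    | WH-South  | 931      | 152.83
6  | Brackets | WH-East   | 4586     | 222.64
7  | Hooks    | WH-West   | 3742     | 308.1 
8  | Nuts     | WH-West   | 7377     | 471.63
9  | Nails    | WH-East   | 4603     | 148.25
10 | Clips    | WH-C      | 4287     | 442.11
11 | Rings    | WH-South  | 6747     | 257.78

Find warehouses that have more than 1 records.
SELECT warehouse, COUNT(*) as cnt
FROM inventory
GROUP BY warehouse
HAVING COUNT(*) > 1

Result:
  WH-C: 3
  WH-East: 2
  WH-South: 2
  WH-West: 4

Note: HAVING filters groups after aggregation, WHERE filters rows before.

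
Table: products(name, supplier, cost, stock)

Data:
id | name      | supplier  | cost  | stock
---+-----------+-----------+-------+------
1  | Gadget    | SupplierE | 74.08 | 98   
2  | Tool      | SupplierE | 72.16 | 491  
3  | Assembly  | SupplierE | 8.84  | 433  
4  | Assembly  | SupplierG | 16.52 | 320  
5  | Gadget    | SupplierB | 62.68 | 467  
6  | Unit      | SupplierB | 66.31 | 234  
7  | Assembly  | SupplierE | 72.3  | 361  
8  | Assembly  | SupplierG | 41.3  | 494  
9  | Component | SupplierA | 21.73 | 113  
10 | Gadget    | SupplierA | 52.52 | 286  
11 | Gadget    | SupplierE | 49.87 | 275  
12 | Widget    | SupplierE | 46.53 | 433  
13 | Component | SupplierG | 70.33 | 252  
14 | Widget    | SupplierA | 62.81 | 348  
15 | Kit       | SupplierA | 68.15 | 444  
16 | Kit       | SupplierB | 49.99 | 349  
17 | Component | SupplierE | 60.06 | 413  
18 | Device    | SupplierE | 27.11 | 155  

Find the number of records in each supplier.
SELECT supplier, COUNT(*) as count
FROM products
GROUP BY supplier

Result:
  SupplierA: 4
  SupplierB: 3
  SupplierE: 8
  SupplierG: 3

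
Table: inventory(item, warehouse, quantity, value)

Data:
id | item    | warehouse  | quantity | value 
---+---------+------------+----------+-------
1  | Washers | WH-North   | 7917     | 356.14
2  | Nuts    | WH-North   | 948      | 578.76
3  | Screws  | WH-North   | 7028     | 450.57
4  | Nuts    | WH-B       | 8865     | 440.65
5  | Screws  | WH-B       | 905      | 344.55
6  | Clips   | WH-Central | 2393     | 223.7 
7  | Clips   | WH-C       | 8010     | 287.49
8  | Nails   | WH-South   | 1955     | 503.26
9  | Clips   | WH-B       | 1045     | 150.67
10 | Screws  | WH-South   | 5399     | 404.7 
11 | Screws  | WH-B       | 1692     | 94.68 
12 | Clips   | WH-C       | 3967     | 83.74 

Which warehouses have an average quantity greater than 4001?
SELECT warehouse, AVG(quantity)
FROM inventory
GROUP BY warehouse
HAVING AVG(quantity) > 4001

Result:
  WH-C: avg=5988.50
  WH-North: avg=5297.67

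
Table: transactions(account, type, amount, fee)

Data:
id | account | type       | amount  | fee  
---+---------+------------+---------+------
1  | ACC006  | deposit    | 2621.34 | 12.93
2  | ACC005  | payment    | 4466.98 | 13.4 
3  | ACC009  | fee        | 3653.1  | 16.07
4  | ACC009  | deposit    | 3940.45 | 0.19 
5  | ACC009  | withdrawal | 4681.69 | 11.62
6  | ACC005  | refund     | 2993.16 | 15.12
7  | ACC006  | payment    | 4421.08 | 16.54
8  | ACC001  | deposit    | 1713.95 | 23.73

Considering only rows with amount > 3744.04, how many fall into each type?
SELECT type, COUNT(*)
FROM transactions
WHERE amount > 3744.04
GROUP BY type

Note: WHERE filters rows before grouping.

Result:
  deposit: 1
  payment: 2
  withdrawal: 1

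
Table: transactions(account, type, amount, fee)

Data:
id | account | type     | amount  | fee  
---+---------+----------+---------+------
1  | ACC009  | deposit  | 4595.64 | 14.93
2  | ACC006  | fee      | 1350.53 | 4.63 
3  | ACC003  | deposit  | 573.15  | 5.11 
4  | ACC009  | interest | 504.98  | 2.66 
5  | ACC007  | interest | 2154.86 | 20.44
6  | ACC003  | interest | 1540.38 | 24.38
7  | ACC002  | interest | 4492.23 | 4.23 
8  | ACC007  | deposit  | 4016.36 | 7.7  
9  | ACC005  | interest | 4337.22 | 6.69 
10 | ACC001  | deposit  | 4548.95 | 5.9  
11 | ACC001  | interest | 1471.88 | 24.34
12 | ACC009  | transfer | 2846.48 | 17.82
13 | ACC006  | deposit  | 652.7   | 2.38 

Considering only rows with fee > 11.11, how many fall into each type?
SELECT type, COUNT(*)
FROM transactions
WHERE fee > 11.11
GROUP BY type

Note: WHERE filters rows before grouping.

Result:
  deposit: 1
  interest: 3
  transfer: 1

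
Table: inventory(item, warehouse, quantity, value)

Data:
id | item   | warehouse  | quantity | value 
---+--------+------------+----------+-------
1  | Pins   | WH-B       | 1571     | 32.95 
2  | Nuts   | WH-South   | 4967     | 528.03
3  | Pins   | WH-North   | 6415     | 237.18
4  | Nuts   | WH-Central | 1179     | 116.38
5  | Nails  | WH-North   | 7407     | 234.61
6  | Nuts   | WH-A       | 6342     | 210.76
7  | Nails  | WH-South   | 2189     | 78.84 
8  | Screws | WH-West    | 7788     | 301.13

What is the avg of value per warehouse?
SELECT warehouse, AVG(value) as result
FROM inventory
GROUP BY warehouse

Result:
  WH-A: 210.76
  WH-B: 32.95
  WH-Central: 116.38
  WH-North: 235.90
  WH-South: 303.44
  WH-West: 301.13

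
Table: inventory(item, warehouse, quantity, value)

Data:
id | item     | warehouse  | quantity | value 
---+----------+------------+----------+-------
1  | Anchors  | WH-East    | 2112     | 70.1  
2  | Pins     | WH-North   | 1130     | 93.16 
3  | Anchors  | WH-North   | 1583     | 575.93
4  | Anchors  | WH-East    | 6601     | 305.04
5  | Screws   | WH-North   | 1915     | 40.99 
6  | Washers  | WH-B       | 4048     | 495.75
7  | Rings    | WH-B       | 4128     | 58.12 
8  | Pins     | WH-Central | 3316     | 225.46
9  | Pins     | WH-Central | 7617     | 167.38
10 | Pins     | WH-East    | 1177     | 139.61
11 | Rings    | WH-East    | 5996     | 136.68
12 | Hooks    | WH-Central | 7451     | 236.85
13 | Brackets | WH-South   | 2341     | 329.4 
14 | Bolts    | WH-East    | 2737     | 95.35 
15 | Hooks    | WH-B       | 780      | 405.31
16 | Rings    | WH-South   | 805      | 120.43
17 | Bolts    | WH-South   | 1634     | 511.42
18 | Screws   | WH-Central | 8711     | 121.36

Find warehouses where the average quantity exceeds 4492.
SELECT warehouse, AVG(quantity)
FROM inventory
GROUP BY warehouse
HAVING AVG(quantity) > 4492

Result:
  WH-Central: avg=6773.75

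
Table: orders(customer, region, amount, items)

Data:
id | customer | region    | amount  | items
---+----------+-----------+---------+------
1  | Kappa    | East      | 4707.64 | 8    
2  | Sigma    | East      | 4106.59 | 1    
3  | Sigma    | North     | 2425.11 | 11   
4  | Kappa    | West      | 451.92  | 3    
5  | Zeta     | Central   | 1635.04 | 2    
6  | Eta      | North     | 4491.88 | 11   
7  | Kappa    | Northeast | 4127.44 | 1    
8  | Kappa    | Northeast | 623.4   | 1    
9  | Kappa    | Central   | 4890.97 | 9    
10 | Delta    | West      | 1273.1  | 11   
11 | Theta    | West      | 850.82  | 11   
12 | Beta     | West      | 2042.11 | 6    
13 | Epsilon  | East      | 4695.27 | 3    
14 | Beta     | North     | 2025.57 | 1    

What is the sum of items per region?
SELECT region, SUM(items) as result
FROM orders
GROUP BY region

Result:
  Central: 11
  East: 12
  North: 23
  Northeast: 2
  West: 31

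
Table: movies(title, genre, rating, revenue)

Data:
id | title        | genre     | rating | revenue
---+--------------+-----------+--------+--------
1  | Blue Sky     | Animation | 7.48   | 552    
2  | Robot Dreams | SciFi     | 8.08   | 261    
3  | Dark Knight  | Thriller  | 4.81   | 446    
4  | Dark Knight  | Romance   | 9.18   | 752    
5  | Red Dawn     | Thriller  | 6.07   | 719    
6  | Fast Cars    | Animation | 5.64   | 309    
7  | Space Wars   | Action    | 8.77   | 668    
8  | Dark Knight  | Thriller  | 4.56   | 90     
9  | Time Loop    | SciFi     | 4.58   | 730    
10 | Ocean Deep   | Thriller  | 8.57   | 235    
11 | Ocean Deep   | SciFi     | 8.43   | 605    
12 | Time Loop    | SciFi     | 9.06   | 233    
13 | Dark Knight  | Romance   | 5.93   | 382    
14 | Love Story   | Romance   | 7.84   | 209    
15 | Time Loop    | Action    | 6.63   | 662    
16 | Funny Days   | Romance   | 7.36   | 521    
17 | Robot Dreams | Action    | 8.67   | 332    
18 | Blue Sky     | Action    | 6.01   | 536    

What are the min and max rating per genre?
SELECT genre, MIN(rating), MAX(rating)
FROM movies
GROUP BY genre

Result:
  Action: min=6.01, max=8.77
  Animation: min=5.64, max=7.48
  Romance: min=5.93, max=9.18
  SciFi: min=4.58, max=9.06
  Thriller: min=4.56, max=8.57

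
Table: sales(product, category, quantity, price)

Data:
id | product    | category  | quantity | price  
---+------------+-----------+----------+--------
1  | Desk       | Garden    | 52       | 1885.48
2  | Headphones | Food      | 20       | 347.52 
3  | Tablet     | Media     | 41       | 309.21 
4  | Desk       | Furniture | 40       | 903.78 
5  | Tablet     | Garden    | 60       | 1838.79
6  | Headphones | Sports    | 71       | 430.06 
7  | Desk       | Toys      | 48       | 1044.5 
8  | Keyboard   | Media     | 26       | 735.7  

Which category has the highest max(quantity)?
SELECT category, MAX(quantity) as val
FROM sales
GROUP BY category
ORDER BY val DESC
LIMIT 1

Result: Sports with max(quantity) = 71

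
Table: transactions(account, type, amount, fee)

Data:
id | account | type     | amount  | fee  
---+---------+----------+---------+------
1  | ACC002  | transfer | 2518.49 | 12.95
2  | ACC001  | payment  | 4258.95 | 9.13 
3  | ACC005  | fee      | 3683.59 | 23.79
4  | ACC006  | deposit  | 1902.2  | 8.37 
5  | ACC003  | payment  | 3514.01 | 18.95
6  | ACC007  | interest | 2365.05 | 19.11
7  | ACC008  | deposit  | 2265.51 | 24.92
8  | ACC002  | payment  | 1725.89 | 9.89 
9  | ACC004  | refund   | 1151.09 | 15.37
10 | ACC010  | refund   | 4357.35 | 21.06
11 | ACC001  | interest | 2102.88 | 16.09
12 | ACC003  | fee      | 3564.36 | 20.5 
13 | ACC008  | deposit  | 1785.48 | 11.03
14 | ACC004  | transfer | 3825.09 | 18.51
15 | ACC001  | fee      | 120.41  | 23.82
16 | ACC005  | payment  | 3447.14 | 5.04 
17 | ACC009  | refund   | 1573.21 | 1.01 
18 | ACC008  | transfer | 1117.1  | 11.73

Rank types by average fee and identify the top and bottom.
SELECT type, AVG(fee)
FROM transactions
GROUP BY type
ORDER BY AVG(fee)

All groups:
  payment: 10.75
  refund: 12.48
  transfer: 14.40
  deposit: 14.77
  interest: 17.60
  fee: 22.70

Highest: fee (22.70)
Lowest: payment (10.75)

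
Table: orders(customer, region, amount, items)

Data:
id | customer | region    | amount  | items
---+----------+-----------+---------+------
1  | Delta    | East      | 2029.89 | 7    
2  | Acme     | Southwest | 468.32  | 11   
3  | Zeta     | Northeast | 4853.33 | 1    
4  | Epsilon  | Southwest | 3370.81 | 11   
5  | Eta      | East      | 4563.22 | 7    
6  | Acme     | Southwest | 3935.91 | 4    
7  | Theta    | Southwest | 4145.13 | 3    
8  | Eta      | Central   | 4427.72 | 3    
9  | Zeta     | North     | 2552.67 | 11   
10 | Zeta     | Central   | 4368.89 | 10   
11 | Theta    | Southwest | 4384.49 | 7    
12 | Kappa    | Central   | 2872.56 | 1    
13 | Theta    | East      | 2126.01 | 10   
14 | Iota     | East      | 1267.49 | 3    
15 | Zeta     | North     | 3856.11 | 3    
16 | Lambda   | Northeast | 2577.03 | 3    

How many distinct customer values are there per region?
SELECT region, COUNT(DISTINCT customer)
FROM orders
GROUP BY region

Result:
  Central: 3 distinct
  East: 4 distinct
  North: 1 distinct
  Northeast: 2 distinct
  Southwest: 3 distinct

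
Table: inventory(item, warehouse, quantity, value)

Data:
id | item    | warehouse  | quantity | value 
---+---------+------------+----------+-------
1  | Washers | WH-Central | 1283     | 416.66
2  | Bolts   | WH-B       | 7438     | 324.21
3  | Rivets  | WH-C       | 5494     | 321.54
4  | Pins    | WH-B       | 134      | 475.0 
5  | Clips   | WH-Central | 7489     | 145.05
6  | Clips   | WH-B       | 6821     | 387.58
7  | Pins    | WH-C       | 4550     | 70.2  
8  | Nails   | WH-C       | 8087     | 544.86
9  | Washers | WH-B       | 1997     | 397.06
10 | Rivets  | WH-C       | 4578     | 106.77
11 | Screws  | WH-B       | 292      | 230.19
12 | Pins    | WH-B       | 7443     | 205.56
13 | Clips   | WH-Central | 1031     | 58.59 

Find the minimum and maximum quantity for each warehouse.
SELECT warehouse, MIN(quantity), MAX(quantity)
FROM inventory
GROUP BY warehouse

Result:
  WH-B: min=134, max=7443
  WH-C: min=4550, max=8087
  WH-Central: min=1031, max=7489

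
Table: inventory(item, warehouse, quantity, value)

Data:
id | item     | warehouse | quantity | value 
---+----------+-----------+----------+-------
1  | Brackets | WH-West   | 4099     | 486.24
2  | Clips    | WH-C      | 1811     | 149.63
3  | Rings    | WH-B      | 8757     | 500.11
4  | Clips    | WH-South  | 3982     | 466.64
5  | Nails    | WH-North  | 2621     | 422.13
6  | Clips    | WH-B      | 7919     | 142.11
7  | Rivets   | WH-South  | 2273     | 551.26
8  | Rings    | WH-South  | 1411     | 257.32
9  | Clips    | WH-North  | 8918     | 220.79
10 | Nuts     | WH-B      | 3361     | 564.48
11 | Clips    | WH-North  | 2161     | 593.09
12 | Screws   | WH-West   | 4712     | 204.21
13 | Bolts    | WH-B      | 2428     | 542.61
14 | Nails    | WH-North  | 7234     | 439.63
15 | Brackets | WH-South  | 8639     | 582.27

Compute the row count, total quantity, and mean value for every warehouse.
SELECT warehouse,
       COUNT(*) as cnt,
       SUM(quantity) as total_quantity,
       AVG(value) as avg_value
FROM inventory
GROUP BY warehouse

Result:
  WH-B: 4 records, 22465 total quantity, 437.33 avg value
  WH-C: 1 records, 1811 total quantity, 149.63 avg value
  WH-North: 4 records, 20934 total quantity, 418.91 avg value
  WH-South: 4 records, 16305 total quantity, 464.37 avg value
  WH-West: 2 records, 8811 total quantity, 345.23 avg value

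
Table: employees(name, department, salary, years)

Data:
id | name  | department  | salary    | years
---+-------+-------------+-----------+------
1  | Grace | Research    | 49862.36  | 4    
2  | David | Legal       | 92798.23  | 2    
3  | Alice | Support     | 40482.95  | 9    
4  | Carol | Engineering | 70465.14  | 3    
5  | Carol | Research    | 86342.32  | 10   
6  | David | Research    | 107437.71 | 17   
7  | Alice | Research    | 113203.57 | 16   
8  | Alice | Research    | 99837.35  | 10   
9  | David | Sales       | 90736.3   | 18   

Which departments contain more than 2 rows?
SELECT department, COUNT(*) as cnt
FROM employees
GROUP BY department
HAVING COUNT(*) > 2

Result:
  Research: 5

Note: HAVING filters groups after aggregation, WHERE filters rows before.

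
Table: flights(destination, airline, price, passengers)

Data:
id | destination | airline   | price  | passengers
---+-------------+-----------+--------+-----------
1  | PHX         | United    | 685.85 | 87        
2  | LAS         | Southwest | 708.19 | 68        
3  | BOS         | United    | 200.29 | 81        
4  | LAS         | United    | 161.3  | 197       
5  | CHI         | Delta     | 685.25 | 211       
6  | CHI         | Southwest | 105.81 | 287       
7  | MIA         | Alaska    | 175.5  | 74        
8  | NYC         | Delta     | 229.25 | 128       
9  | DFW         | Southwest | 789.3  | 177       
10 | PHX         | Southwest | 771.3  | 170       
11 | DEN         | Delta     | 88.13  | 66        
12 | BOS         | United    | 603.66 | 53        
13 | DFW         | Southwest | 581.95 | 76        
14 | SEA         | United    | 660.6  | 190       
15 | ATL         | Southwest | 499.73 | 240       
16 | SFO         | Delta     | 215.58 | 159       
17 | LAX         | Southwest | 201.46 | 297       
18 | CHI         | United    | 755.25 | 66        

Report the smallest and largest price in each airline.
SELECT airline, MIN(price), MAX(price)
FROM flights
GROUP BY airline

Result:
  Alaska: min=175.50, max=175.50
  Delta: min=88.13, max=685.25
  Southwest: min=105.81, max=789.30
  United: min=161.30, max=755.25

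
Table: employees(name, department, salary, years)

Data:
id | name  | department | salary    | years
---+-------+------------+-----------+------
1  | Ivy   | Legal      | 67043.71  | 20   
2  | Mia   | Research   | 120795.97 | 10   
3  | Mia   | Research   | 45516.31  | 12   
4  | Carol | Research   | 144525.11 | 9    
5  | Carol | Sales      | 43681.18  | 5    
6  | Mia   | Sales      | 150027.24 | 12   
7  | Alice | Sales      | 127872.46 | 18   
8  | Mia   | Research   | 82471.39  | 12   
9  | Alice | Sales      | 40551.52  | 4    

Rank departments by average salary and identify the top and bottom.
SELECT department, AVG(salary)
FROM employees
GROUP BY department
ORDER BY AVG(salary)

All groups:
  Legal: 67043.71
  Sales: 90533.10
  Research: 98327.20

Highest: Research (98327.20)
Lowest: Legal (67043.71)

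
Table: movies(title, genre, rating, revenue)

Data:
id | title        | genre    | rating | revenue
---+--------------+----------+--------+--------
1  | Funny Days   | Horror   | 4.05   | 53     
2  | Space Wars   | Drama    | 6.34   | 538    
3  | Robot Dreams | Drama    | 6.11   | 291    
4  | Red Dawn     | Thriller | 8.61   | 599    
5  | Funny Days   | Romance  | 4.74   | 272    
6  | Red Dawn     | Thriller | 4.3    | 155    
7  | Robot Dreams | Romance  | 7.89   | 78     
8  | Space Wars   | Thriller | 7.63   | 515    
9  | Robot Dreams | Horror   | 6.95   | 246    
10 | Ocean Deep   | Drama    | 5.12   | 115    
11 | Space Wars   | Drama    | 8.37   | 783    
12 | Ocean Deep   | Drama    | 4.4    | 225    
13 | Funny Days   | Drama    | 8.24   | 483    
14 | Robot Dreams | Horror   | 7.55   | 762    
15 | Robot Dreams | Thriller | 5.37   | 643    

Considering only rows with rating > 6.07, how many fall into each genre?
SELECT genre, COUNT(*)
FROM movies
WHERE rating > 6.07
GROUP BY genre

Note: WHERE filters rows before grouping.

Result:
  Drama: 4
  Horror: 2
  Romance: 1
  Thriller: 2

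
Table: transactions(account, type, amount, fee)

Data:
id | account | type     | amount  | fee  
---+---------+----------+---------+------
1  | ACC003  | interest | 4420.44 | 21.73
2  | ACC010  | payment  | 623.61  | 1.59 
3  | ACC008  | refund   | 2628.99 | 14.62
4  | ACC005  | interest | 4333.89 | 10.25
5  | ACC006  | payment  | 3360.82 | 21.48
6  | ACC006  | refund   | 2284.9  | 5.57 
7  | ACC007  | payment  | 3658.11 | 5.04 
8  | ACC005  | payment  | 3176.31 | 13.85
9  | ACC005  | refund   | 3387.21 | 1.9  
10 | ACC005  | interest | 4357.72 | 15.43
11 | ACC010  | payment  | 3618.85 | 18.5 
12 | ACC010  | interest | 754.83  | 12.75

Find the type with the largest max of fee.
SELECT type, MAX(fee) as val
FROM transactions
GROUP BY type
ORDER BY val DESC
LIMIT 1

Result: interest with max(fee) = 21.73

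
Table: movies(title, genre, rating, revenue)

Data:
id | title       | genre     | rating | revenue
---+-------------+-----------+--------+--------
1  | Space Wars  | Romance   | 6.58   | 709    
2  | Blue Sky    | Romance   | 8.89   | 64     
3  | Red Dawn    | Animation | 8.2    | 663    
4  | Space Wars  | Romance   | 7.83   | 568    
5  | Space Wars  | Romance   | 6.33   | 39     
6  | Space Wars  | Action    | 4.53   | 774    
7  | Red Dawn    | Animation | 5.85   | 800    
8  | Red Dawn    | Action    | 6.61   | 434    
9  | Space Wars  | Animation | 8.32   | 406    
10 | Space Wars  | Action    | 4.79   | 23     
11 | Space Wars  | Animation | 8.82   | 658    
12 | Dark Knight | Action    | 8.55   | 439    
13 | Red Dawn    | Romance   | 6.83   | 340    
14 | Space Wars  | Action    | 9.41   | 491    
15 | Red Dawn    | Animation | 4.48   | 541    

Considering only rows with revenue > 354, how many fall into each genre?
SELECT genre, COUNT(*)
FROM movies
WHERE revenue > 354
GROUP BY genre

Note: WHERE filters rows before grouping.

Result:
  Action: 4
  Animation: 5
  Romance: 2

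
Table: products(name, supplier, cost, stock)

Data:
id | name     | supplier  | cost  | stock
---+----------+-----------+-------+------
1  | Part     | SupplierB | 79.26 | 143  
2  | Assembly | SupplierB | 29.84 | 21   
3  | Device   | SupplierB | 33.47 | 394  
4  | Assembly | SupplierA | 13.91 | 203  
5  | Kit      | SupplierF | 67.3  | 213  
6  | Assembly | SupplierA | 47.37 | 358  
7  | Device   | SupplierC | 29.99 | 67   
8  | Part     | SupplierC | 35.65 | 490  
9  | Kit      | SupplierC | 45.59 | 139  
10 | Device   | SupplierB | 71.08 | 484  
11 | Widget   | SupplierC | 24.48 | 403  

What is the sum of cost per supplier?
SELECT supplier, SUM(cost) as result
FROM products
GROUP BY supplier

Result:
  SupplierA: 61.28
  SupplierB: 213.65
  SupplierC: 135.71
  SupplierF: 67.30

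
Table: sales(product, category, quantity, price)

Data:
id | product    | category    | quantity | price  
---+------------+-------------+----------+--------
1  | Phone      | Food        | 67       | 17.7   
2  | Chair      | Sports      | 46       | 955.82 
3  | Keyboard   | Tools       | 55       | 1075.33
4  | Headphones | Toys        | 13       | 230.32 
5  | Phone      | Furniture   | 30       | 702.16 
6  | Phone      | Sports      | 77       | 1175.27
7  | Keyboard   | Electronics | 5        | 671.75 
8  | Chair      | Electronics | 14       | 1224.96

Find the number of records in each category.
SELECT category, COUNT(*) as count
FROM sales
GROUP BY category

Result:
  Electronics: 2
  Food: 1
  Furniture: 1
  Sports: 2
  Tools: 1
  Toys: 1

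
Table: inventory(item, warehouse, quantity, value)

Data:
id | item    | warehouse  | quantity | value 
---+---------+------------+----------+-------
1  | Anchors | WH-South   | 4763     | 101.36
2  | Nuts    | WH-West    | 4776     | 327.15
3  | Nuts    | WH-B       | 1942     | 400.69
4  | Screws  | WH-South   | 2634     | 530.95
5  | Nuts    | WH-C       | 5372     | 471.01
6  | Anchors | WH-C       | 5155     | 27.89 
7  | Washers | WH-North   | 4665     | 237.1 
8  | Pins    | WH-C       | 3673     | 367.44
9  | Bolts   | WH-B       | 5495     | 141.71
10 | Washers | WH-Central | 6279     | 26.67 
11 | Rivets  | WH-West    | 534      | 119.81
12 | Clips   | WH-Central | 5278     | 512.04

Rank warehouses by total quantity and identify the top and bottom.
SELECT warehouse, SUM(quantity)
FROM inventory
GROUP BY warehouse
ORDER BY SUM(quantity)

All groups:
  WH-North: 4665
  WH-West: 5310
  WH-South: 7397
  WH-B: 7437
  WH-Central: 11557
  WH-C: 14200

Highest: WH-C (14200)
Lowest: WH-North (4665)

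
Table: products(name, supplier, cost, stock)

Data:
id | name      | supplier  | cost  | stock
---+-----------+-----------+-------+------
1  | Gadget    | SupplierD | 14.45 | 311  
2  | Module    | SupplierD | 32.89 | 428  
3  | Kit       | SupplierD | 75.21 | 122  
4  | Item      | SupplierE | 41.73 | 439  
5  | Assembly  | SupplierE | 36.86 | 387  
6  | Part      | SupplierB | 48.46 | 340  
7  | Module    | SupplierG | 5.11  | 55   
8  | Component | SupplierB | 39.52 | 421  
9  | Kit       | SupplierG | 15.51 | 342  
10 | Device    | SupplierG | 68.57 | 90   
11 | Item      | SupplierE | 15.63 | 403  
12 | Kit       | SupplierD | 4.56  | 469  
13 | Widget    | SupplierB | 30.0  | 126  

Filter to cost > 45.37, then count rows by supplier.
SELECT supplier, COUNT(*)
FROM products
WHERE cost > 45.37
GROUP BY supplier

Note: WHERE filters rows before grouping.

Result:
  SupplierB: 1
  SupplierD: 1
  SupplierG: 1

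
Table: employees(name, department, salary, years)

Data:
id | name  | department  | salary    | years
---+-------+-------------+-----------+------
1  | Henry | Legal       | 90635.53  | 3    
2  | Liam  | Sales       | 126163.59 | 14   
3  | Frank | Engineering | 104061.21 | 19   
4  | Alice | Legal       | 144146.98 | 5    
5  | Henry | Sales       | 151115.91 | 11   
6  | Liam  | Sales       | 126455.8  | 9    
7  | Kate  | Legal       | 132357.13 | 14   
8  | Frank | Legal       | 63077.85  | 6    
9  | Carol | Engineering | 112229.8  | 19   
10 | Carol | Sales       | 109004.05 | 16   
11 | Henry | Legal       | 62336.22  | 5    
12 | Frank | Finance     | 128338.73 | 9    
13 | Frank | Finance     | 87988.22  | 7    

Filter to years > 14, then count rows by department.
SELECT department, COUNT(*)
FROM employees
WHERE years > 14
GROUP BY department

Note: WHERE filters rows before grouping.

Result:
  Engineering: 2
  Sales: 1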